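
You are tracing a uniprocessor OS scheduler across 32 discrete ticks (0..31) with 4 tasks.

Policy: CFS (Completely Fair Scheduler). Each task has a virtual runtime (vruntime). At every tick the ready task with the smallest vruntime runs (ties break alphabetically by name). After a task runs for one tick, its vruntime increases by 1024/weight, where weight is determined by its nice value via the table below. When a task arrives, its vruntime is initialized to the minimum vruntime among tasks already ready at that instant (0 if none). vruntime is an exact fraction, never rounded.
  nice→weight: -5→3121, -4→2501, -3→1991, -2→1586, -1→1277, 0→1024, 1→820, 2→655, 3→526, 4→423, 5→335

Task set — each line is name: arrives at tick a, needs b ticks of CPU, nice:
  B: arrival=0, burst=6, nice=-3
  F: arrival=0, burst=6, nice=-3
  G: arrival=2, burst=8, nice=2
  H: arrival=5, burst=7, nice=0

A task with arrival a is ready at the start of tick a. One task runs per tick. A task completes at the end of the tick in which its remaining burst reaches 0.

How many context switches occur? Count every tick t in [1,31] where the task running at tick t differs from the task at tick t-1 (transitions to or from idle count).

t=0: vr[B=0 F=0] → run B
t=1: vr[B=1024/1991 F=0] → run F
t=2: vr[B=1024/1991 F=1024/1991 G=1024/1991] → run B
t=3: vr[B=2048/1991 F=1024/1991 G=1024/1991] → run F
t=4: vr[B=2048/1991 F=2048/1991 G=1024/1991] → run G
t=5: vr[B=2048/1991 F=2048/1991 G=2709504/1304105 H=2048/1991] → run B
t=6: vr[B=3072/1991 F=2048/1991 G=2709504/1304105 H=2048/1991] → run F
t=7: vr[B=3072/1991 F=3072/1991 G=2709504/1304105 H=2048/1991] → run H
t=8: vr[B=3072/1991 F=3072/1991 G=2709504/1304105 H=4039/1991] → run B
t=9: vr[B=4096/1991 F=3072/1991 G=2709504/1304105 H=4039/1991] → run F
t=10: vr[B=4096/1991 F=4096/1991 G=2709504/1304105 H=4039/1991] → run H
t=11: vr[B=4096/1991 F=4096/1991 G=2709504/1304105 H=6030/1991] → run B
t=12: vr[B=5120/1991 F=4096/1991 G=2709504/1304105 H=6030/1991] → run F
t=13: vr[B=5120/1991 F=5120/1991 G=2709504/1304105 H=6030/1991] → run G
t=14: vr[B=5120/1991 F=5120/1991 G=4748288/1304105 H=6030/1991] → run B
t=15: vr[F=5120/1991 G=4748288/1304105 H=6030/1991] → run F
t=16: vr[G=4748288/1304105 H=6030/1991] → run H
t=17: vr[G=4748288/1304105 H=8021/1991] → run G
t=18: vr[G=6787072/1304105 H=8021/1991] → run H
t=19: vr[G=6787072/1304105 H=10012/1991] → run H
t=20: vr[G=6787072/1304105 H=12003/1991] → run G
t=21: vr[G=8825856/1304105 H=12003/1991] → run H
t=22: vr[G=8825856/1304105 H=13994/1991] → run G
t=23: vr[G=2172928/260821 H=13994/1991] → run H
t=24: vr[G=2172928/260821] → run G
t=25: vr[G=12903424/1304105] → run G
t=26: vr[G=14942208/1304105] → run G
t=27: (idle)
t=28: (idle)
t=29: (idle)
t=30: (idle)
t=31: (idle)

context switches = 24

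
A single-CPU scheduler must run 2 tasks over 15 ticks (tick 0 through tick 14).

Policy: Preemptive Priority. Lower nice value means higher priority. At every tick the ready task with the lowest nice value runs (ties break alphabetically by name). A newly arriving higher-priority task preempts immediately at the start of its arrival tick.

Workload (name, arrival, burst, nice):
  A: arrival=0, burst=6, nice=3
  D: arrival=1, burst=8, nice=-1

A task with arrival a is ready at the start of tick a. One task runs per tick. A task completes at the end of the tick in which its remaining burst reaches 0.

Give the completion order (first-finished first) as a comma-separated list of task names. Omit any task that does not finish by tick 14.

completion order = D, A

t=0: ready={A} → run A
t=1: ready={A,D} → run D
t=2: ready={A,D} → run D
t=3: ready={A,D} → run D
t=4: ready={A,D} → run D
t=5: ready={A,D} → run D
t=6: ready={A,D} → run D
t=7: ready={A,D} → run D
t=8: ready={A,D} → run D
t=9: ready={A} → run A
t=10: ready={A} → run A
t=11: ready={A} → run A
t=12: ready={A} → run A
t=13: ready={A} → run A
t=14: (idle)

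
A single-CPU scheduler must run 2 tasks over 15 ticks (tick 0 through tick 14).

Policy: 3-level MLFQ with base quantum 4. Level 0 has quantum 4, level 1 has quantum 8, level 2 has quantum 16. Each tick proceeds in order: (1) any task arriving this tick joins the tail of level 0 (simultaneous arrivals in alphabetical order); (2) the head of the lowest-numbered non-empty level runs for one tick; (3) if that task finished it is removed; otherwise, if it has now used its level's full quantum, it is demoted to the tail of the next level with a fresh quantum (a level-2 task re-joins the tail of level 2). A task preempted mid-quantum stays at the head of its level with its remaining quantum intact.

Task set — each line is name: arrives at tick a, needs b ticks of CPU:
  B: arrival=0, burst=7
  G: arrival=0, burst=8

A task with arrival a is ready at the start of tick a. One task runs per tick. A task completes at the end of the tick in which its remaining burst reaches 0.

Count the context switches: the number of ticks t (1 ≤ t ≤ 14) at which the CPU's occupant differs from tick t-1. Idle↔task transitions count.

t=0: L0/L1/L2 = BG/-/- → run B
t=1: L0/L1/L2 = BG/-/- → run B
t=2: L0/L1/L2 = BG/-/- → run B
t=3: L0/L1/L2 = BG/-/- → run B
t=4: L0/L1/L2 = G/B/- → run G
t=5: L0/L1/L2 = G/B/- → run G
t=6: L0/L1/L2 = G/B/- → run G
t=7: L0/L1/L2 = G/B/- → run G
t=8: L0/L1/L2 = -/BG/- → run B
t=9: L0/L1/L2 = -/BG/- → run B
t=10: L0/L1/L2 = -/BG/- → run B
t=11: L0/L1/L2 = -/G/- → run G
t=12: L0/L1/L2 = -/G/- → run G
t=13: L0/L1/L2 = -/G/- → run G
t=14: L0/L1/L2 = -/G/- → run G

context switches = 3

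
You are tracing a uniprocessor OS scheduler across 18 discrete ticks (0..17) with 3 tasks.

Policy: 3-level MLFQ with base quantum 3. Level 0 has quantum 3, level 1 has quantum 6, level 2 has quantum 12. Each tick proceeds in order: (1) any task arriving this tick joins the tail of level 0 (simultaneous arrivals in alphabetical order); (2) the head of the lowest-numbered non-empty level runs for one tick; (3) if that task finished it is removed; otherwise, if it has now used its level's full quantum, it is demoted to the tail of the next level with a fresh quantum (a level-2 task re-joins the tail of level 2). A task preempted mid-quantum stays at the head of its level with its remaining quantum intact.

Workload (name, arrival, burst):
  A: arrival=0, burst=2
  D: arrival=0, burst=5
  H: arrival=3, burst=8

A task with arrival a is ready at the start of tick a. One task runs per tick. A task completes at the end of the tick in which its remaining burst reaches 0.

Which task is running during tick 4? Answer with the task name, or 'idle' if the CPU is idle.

t=0: L0/L1/L2 = AD/-/- → run A
t=1: L0/L1/L2 = AD/-/- → run A
t=2: L0/L1/L2 = D/-/- → run D
t=3: L0/L1/L2 = DH/-/- → run D
t=4: L0/L1/L2 = DH/-/- → run D
t=5: L0/L1/L2 = H/D/- → run H
t=6: L0/L1/L2 = H/D/- → run H
t=7: L0/L1/L2 = H/D/- → run H
t=8: L0/L1/L2 = -/DH/- → run D
t=9: L0/L1/L2 = -/DH/- → run D
t=10: L0/L1/L2 = -/H/- → run H
t=11: L0/L1/L2 = -/H/- → run H
t=12: L0/L1/L2 = -/H/- → run H
t=13: L0/L1/L2 = -/H/- → run H
t=14: L0/L1/L2 = -/H/- → run H
t=15: (idle)
t=16: (idle)
t=17: (idle)

running at tick 4 = D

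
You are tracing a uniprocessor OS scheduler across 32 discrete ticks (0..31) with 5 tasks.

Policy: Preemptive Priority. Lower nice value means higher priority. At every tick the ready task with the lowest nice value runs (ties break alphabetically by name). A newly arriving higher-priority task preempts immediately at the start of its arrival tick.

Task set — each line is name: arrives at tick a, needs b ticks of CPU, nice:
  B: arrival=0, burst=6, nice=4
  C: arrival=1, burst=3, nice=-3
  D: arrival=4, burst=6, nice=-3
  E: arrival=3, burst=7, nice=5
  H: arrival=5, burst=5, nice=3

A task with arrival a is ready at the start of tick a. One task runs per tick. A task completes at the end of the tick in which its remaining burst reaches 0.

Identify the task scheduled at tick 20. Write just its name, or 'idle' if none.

running at tick 20 = E

t=0: ready={B} → run B
t=1: ready={B,C} → run C
t=2: ready={B,C} → run C
t=3: ready={B,C,E} → run C
t=4: ready={B,D,E} → run D
t=5: ready={B,D,E,H} → run D
t=6: ready={B,D,E,H} → run D
t=7: ready={B,D,E,H} → run D
t=8: ready={B,D,E,H} → run D
t=9: ready={B,D,E,H} → run D
t=10: ready={B,E,H} → run H
t=11: ready={B,E,H} → run H
t=12: ready={B,E,H} → run H
t=13: ready={B,E,H} → run H
t=14: ready={B,E,H} → run H
t=15: ready={B,E} → run B
t=16: ready={B,E} → run B
t=17: ready={B,E} → run B
t=18: ready={B,E} → run B
t=19: ready={B,E} → run B
t=20: ready={E} → run E
t=21: ready={E} → run E
t=22: ready={E} → run E
t=23: ready={E} → run E
t=24: ready={E} → run E
t=25: ready={E} → run E
t=26: ready={E} → run E
t=27: (idle)
t=28: (idle)
t=29: (idle)
t=30: (idle)
t=31: (idle)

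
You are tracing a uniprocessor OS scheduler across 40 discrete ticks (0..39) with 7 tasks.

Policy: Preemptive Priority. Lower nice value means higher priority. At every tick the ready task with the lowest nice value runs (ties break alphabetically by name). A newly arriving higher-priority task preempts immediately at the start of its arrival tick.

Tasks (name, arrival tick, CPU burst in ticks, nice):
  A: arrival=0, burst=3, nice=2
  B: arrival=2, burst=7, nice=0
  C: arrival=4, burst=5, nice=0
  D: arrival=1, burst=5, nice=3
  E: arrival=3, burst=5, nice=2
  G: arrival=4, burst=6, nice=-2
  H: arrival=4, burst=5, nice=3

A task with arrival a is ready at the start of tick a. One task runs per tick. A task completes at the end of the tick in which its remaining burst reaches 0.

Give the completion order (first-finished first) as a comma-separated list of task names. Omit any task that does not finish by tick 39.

t=0: ready={A} → run A
t=1: ready={A,D} → run A
t=2: ready={A,B,D} → run B
t=3: ready={A,B,D,E} → run B
t=4: ready={A,B,C,D,E,G,H} → run G
t=5: ready={A,B,C,D,E,G,H} → run G
t=6: ready={A,B,C,D,E,G,H} → run G
t=7: ready={A,B,C,D,E,G,H} → run G
t=8: ready={A,B,C,D,E,G,H} → run G
t=9: ready={A,B,C,D,E,G,H} → run G
t=10: ready={A,B,C,D,E,H} → run B
t=11: ready={A,B,C,D,E,H} → run B
t=12: ready={A,B,C,D,E,H} → run B
t=13: ready={A,B,C,D,E,H} → run B
t=14: ready={A,B,C,D,E,H} → run B
t=15: ready={A,C,D,E,H} → run C
t=16: ready={A,C,D,E,H} → run C
t=17: ready={A,C,D,E,H} → run C
t=18: ready={A,C,D,E,H} → run C
t=19: ready={A,C,D,E,H} → run C
t=20: ready={A,D,E,H} → run A
t=21: ready={D,E,H} → run E
t=22: ready={D,E,H} → run E
t=23: ready={D,E,H} → run E
t=24: ready={D,E,H} → run E
t=25: ready={D,E,H} → run E
t=26: ready={D,H} → run D
t=27: ready={D,H} → run D
t=28: ready={D,H} → run D
t=29: ready={D,H} → run D
t=30: ready={D,H} → run D
t=31: ready={H} → run H
t=32: ready={H} → run H
t=33: ready={H} → run H
t=34: ready={H} → run H
t=35: ready={H} → run H
t=36: (idle)
t=37: (idle)
t=38: (idle)
t=39: (idle)

completion order = G, B, C, A, E, D, H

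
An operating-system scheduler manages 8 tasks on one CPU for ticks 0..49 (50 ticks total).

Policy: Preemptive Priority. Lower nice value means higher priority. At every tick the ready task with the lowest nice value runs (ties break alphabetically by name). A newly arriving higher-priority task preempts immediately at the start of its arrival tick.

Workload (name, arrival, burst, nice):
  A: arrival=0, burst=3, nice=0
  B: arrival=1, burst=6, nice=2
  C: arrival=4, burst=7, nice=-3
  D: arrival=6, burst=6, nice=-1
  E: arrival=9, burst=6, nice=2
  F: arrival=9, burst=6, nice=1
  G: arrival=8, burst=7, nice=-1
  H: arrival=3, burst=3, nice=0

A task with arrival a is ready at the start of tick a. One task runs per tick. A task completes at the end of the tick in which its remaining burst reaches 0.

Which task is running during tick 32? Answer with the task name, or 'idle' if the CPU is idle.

running at tick 32 = B

t=0: ready={A} → run A
t=1: ready={A,B} → run A
t=2: ready={A,B} → run A
t=3: ready={B,H} → run H
t=4: ready={B,C,H} → run C
t=5: ready={B,C,H} → run C
t=6: ready={B,C,D,H} → run C
t=7: ready={B,C,D,H} → run C
t=8: ready={B,C,D,G,H} → run C
t=9: ready={B,C,D,E,F,G,H} → run C
t=10: ready={B,C,D,E,F,G,H} → run C
t=11: ready={B,D,E,F,G,H} → run D
t=12: ready={B,D,E,F,G,H} → run D
t=13: ready={B,D,E,F,G,H} → run D
t=14: ready={B,D,E,F,G,H} → run D
t=15: ready={B,D,E,F,G,H} → run D
t=16: ready={B,D,E,F,G,H} → run D
t=17: ready={B,E,F,G,H} → run G
t=18: ready={B,E,F,G,H} → run G
t=19: ready={B,E,F,G,H} → run G
t=20: ready={B,E,F,G,H} → run G
t=21: ready={B,E,F,G,H} → run G
t=22: ready={B,E,F,G,H} → run G
t=23: ready={B,E,F,G,H} → run G
t=24: ready={B,E,F,H} → run H
t=25: ready={B,E,F,H} → run H
t=26: ready={B,E,F} → run F
t=27: ready={B,E,F} → run F
t=28: ready={B,E,F} → run F
t=29: ready={B,E,F} → run F
t=30: ready={B,E,F} → run F
t=31: ready={B,E,F} → run F
t=32: ready={B,E} → run B
t=33: ready={B,E} → run B
t=34: ready={B,E} → run B
t=35: ready={B,E} → run B
t=36: ready={B,E} → run B
t=37: ready={B,E} → run B
t=38: ready={E} → run E
t=39: ready={E} → run E
t=40: ready={E} → run E
t=41: ready={E} → run E
t=42: ready={E} → run E
t=43: ready={E} → run E
t=44: (idle)
t=45: (idle)
t=46: (idle)
t=47: (idle)
t=48: (idle)
t=49: (idle)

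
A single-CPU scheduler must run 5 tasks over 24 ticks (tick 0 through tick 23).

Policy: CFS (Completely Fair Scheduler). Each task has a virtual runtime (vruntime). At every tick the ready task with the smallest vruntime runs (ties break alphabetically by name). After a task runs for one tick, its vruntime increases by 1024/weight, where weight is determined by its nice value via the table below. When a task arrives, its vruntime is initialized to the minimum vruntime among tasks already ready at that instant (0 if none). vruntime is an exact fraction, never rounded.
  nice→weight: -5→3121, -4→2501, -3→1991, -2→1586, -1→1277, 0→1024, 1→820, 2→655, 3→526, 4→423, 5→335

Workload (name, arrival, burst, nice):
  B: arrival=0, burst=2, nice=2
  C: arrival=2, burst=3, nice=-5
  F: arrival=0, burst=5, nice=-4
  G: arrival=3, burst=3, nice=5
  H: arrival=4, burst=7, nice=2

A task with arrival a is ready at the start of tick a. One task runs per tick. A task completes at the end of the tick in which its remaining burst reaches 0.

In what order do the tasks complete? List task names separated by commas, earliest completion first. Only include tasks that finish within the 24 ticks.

t=0: vr[B=0 F=0] → run B
t=1: vr[B=1024/655 F=0] → run F
t=2: vr[B=1024/655 C=1024/2501 F=1024/2501] → run C
t=3: vr[B=1024/655 C=5756928/7805621 F=1024/2501 G=1024/2501] → run F
t=4: vr[B=1024/655 C=5756928/7805621 F=2048/2501 G=1024/2501 H=1024/2501] → run G
t=5: vr[B=1024/655 C=5756928/7805621 F=2048/2501 G=2904064/837835 H=1024/2501] → run H
t=6: vr[B=1024/655 C=5756928/7805621 F=2048/2501 G=2904064/837835 H=3231744/1638155] → run C
t=7: vr[B=1024/655 C=8317952/7805621 F=2048/2501 G=2904064/837835 H=3231744/1638155] → run F
t=8: vr[B=1024/655 C=8317952/7805621 F=3072/2501 G=2904064/837835 H=3231744/1638155] → run C
t=9: vr[B=1024/655 F=3072/2501 G=2904064/837835 H=3231744/1638155] → run F
t=10: vr[B=1024/655 F=4096/2501 G=2904064/837835 H=3231744/1638155] → run B
t=11: vr[F=4096/2501 G=2904064/837835 H=3231744/1638155] → run F
t=12: vr[G=2904064/837835 H=3231744/1638155] → run H
t=13: vr[G=2904064/837835 H=5792768/1638155] → run G
t=14: vr[G=5465088/837835 H=5792768/1638155] → run H
t=15: vr[G=5465088/837835 H=8353792/1638155] → run H
t=16: vr[G=5465088/837835 H=10914816/1638155] → run G
t=17: vr[H=10914816/1638155] → run H
t=18: vr[H=2695168/327631] → run H
t=19: vr[H=16036864/1638155] → run H
t=20: (idle)
t=21: (idle)
t=22: (idle)
t=23: (idle)

completion order = C, B, F, G, H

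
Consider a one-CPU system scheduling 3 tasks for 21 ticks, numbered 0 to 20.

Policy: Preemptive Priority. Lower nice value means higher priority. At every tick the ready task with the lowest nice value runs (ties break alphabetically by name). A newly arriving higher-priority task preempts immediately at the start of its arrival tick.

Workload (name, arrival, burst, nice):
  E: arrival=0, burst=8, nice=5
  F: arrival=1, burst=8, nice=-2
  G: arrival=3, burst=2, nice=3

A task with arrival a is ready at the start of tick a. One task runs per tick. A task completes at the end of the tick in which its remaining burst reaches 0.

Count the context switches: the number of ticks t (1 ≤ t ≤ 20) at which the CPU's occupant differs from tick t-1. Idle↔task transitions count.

t=0: ready={E} → run E
t=1: ready={E,F} → run F
t=2: ready={E,F} → run F
t=3: ready={E,F,G} → run F
t=4: ready={E,F,G} → run F
t=5: ready={E,F,G} → run F
t=6: ready={E,F,G} → run F
t=7: ready={E,F,G} → run F
t=8: ready={E,F,G} → run F
t=9: ready={E,G} → run G
t=10: ready={E,G} → run G
t=11: ready={E} → run E
t=12: ready={E} → run E
t=13: ready={E} → run E
t=14: ready={E} → run E
t=15: ready={E} → run E
t=16: ready={E} → run E
t=17: ready={E} → run E
t=18: (idle)
t=19: (idle)
t=20: (idle)

context switches = 4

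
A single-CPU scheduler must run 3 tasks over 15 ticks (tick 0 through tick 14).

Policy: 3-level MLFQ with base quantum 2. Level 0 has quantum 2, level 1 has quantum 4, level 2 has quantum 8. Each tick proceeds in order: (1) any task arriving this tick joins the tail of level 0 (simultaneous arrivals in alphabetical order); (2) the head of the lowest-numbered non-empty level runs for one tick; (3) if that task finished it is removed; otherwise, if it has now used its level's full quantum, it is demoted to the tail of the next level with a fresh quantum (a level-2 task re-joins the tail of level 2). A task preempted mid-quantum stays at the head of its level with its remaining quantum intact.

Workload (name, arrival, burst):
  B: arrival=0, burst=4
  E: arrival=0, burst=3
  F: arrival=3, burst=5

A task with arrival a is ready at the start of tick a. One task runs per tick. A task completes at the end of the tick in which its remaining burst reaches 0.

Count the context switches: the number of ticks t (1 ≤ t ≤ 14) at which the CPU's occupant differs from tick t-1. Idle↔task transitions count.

context switches = 6

t=0: L0/L1/L2 = BE/-/- → run B
t=1: L0/L1/L2 = BE/-/- → run B
t=2: L0/L1/L2 = E/B/- → run E
t=3: L0/L1/L2 = EF/B/- → run E
t=4: L0/L1/L2 = F/BE/- → run F
t=5: L0/L1/L2 = F/BE/- → run F
t=6: L0/L1/L2 = -/BEF/- → run B
t=7: L0/L1/L2 = -/BEF/- → run B
t=8: L0/L1/L2 = -/EF/- → run E
t=9: L0/L1/L2 = -/F/- → run F
t=10: L0/L1/L2 = -/F/- → run F
t=11: L0/L1/L2 = -/F/- → run F
t=12: (idle)
t=13: (idle)
t=14: (idle)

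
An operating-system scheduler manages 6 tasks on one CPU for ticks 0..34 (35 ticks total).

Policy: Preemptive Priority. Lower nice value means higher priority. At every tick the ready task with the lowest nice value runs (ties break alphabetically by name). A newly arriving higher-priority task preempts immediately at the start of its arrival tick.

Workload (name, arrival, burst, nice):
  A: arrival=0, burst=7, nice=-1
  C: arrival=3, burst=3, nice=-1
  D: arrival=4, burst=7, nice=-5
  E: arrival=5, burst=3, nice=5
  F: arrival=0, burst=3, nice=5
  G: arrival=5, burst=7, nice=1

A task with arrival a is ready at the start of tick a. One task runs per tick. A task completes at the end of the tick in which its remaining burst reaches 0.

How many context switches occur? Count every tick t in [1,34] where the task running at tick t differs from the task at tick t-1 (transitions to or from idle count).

context switches = 7

t=0: ready={A,F} → run A
t=1: ready={A,F} → run A
t=2: ready={A,F} → run A
t=3: ready={A,C,F} → run A
t=4: ready={A,C,D,F} → run D
t=5: ready={A,C,D,E,F,G} → run D
t=6: ready={A,C,D,E,F,G} → run D
t=7: ready={A,C,D,E,F,G} → run D
t=8: ready={A,C,D,E,F,G} → run D
t=9: ready={A,C,D,E,F,G} → run D
t=10: ready={A,C,D,E,F,G} → run D
t=11: ready={A,C,E,F,G} → run A
t=12: ready={A,C,E,F,G} → run A
t=13: ready={A,C,E,F,G} → run A
t=14: ready={C,E,F,G} → run C
t=15: ready={C,E,F,G} → run C
t=16: ready={C,E,F,G} → run C
t=17: ready={E,F,G} → run G
t=18: ready={E,F,G} → run G
t=19: ready={E,F,G} → run G
t=20: ready={E,F,G} → run G
t=21: ready={E,F,G} → run G
t=22: ready={E,F,G} → run G
t=23: ready={E,F,G} → run G
t=24: ready={E,F} → run E
t=25: ready={E,F} → run E
t=26: ready={E,F} → run E
t=27: ready={F} → run F
t=28: ready={F} → run F
t=29: ready={F} → run F
t=30: (idle)
t=31: (idle)
t=32: (idle)
t=33: (idle)
t=34: (idle)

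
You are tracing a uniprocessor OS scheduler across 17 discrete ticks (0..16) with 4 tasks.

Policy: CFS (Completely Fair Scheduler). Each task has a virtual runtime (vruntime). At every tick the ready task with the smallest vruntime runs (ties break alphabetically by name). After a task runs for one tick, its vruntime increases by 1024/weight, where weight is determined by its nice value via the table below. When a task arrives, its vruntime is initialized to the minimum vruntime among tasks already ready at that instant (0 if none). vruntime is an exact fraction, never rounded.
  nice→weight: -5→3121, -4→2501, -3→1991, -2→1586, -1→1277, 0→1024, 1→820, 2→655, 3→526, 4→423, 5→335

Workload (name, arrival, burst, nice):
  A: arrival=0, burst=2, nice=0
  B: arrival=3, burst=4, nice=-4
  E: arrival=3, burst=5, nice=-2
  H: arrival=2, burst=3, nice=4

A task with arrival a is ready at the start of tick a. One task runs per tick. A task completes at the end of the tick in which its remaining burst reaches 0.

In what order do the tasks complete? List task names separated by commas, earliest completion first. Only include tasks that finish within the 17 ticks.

t=0: vr[A=0] → run A
t=1: vr[A=1] → run A
t=2: vr[H=0] → run H
t=3: vr[B=1024/423 E=1024/423 H=1024/423] → run B
t=4: vr[B=2994176/1057923 E=1024/423 H=1024/423] → run E
t=5: vr[B=2994176/1057923 E=1028608/335439 H=1024/423] → run H
t=6: vr[B=2994176/1057923 E=1028608/335439 H=2048/423] → run B
t=7: vr[B=3427328/1057923 E=1028608/335439 H=2048/423] → run E
t=8: vr[B=3427328/1057923 E=1245184/335439 H=2048/423] → run B
t=9: vr[B=3860480/1057923 E=1245184/335439 H=2048/423] → run B
t=10: vr[E=1245184/335439 H=2048/423] → run E
t=11: vr[E=1461760/335439 H=2048/423] → run E
t=12: vr[E=1678336/335439 H=2048/423] → run H
t=13: vr[E=1678336/335439] → run E
t=14: (idle)
t=15: (idle)
t=16: (idle)

completion order = A, B, H, E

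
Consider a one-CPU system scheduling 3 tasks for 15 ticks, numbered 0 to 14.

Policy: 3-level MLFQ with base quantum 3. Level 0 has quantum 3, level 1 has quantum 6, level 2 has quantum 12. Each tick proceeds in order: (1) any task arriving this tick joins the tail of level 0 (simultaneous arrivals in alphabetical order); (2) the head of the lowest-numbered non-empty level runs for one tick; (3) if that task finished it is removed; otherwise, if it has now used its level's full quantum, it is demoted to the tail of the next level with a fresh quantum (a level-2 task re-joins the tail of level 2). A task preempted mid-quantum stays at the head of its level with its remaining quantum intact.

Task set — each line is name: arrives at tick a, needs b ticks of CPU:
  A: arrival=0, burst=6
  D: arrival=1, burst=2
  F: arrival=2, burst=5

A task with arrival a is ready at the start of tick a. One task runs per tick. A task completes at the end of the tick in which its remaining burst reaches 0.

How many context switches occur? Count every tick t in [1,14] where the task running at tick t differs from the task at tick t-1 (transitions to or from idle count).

context switches = 5

t=0: L0/L1/L2 = A/-/- → run A
t=1: L0/L1/L2 = AD/-/- → run A
t=2: L0/L1/L2 = ADF/-/- → run A
t=3: L0/L1/L2 = DF/A/- → run D
t=4: L0/L1/L2 = DF/A/- → run D
t=5: L0/L1/L2 = F/A/- → run F
t=6: L0/L1/L2 = F/A/- → run F
t=7: L0/L1/L2 = F/A/- → run F
t=8: L0/L1/L2 = -/AF/- → run A
t=9: L0/L1/L2 = -/AF/- → run A
t=10: L0/L1/L2 = -/AF/- → run A
t=11: L0/L1/L2 = -/F/- → run F
t=12: L0/L1/L2 = -/F/- → run F
t=13: (idle)
t=14: (idle)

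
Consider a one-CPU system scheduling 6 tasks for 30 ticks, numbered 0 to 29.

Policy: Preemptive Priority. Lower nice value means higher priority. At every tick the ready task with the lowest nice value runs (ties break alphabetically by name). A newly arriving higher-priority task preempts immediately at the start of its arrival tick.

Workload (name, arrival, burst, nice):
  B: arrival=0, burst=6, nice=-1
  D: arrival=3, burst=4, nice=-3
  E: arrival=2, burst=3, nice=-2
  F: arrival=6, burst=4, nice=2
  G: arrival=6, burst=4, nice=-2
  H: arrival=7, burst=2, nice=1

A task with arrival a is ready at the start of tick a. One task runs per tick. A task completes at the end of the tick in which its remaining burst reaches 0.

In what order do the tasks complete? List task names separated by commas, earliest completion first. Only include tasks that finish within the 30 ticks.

completion order = D, E, G, B, H, F

t=0: ready={B} → run B
t=1: ready={B} → run B
t=2: ready={B,E} → run E
t=3: ready={B,D,E} → run D
t=4: ready={B,D,E} → run D
t=5: ready={B,D,E} → run D
t=6: ready={B,D,E,F,G} → run D
t=7: ready={B,E,F,G,H} → run E
t=8: ready={B,E,F,G,H} → run E
t=9: ready={B,F,G,H} → run G
t=10: ready={B,F,G,H} → run G
t=11: ready={B,F,G,H} → run G
t=12: ready={B,F,G,H} → run G
t=13: ready={B,F,H} → run B
t=14: ready={B,F,H} → run B
t=15: ready={B,F,H} → run B
t=16: ready={B,F,H} → run B
t=17: ready={F,H} → run H
t=18: ready={F,H} → run H
t=19: ready={F} → run F
t=20: ready={F} → run F
t=21: ready={F} → run F
t=22: ready={F} → run F
t=23: (idle)
t=24: (idle)
t=25: (idle)
t=26: (idle)
t=27: (idle)
t=28: (idle)
t=29: (idle)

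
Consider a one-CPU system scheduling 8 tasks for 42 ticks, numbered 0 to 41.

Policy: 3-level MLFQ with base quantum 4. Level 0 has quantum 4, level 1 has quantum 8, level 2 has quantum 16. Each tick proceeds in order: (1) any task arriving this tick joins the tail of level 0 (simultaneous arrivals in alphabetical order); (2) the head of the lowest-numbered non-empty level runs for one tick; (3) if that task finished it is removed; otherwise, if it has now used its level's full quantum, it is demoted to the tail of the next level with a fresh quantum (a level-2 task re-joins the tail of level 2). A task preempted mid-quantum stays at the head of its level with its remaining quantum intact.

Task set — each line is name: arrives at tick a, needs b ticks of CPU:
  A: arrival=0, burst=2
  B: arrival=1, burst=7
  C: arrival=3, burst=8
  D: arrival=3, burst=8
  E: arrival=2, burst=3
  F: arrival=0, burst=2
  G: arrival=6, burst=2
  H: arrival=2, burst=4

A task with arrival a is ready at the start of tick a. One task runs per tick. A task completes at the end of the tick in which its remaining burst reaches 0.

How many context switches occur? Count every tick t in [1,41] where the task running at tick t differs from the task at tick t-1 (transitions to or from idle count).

t=0: L0/L1/L2 = AF/-/- → run A
t=1: L0/L1/L2 = AFB/-/- → run A
t=2: L0/L1/L2 = FBEH/-/- → run F
t=3: L0/L1/L2 = FBEHCD/-/- → run F
t=4: L0/L1/L2 = BEHCD/-/- → run B
t=5: L0/L1/L2 = BEHCD/-/- → run B
t=6: L0/L1/L2 = BEHCDG/-/- → run B
t=7: L0/L1/L2 = BEHCDG/-/- → run B
t=8: L0/L1/L2 = EHCDG/B/- → run E
t=9: L0/L1/L2 = EHCDG/B/- → run E
t=10: L0/L1/L2 = EHCDG/B/- → run E
t=11: L0/L1/L2 = HCDG/B/- → run H
t=12: L0/L1/L2 = HCDG/B/- → run H
t=13: L0/L1/L2 = HCDG/B/- → run H
t=14: L0/L1/L2 = HCDG/B/- → run H
t=15: L0/L1/L2 = CDG/B/- → run C
t=16: L0/L1/L2 = CDG/B/- → run C
t=17: L0/L1/L2 = CDG/B/- → run C
t=18: L0/L1/L2 = CDG/B/- → run C
t=19: L0/L1/L2 = DG/BC/- → run D
t=20: L0/L1/L2 = DG/BC/- → run D
t=21: L0/L1/L2 = DG/BC/- → run D
t=22: L0/L1/L2 = DG/BC/- → run D
t=23: L0/L1/L2 = G/BCD/- → run G
t=24: L0/L1/L2 = G/BCD/- → run G
t=25: L0/L1/L2 = -/BCD/- → run B
t=26: L0/L1/L2 = -/BCD/- → run B
t=27: L0/L1/L2 = -/BCD/- → run B
t=28: L0/L1/L2 = -/CD/- → run C
t=29: L0/L1/L2 = -/CD/- → run C
t=30: L0/L1/L2 = -/CD/- → run C
t=31: L0/L1/L2 = -/CD/- → run C
t=32: L0/L1/L2 = -/D/- → run D
t=33: L0/L1/L2 = -/D/- → run D
t=34: L0/L1/L2 = -/D/- → run D
t=35: L0/L1/L2 = -/D/- → run D
t=36: (idle)
t=37: (idle)
t=38: (idle)
t=39: (idle)
t=40: (idle)
t=41: (idle)

context switches = 11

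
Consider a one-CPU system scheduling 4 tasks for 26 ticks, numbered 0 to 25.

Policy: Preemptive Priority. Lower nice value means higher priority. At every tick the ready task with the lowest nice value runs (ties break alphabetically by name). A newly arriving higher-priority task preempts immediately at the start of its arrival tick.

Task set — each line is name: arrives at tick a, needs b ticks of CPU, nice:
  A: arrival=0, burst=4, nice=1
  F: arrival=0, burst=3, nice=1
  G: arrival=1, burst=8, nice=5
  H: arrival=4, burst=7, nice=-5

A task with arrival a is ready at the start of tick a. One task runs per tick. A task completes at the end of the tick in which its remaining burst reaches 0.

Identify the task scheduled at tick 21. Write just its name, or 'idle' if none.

running at tick 21 = G

t=0: ready={A,F} → run A
t=1: ready={A,F,G} → run A
t=2: ready={A,F,G} → run A
t=3: ready={A,F,G} → run A
t=4: ready={F,G,H} → run H
t=5: ready={F,G,H} → run H
t=6: ready={F,G,H} → run H
t=7: ready={F,G,H} → run H
t=8: ready={F,G,H} → run H
t=9: ready={F,G,H} → run H
t=10: ready={F,G,H} → run H
t=11: ready={F,G} → run F
t=12: ready={F,G} → run F
t=13: ready={F,G} → run F
t=14: ready={G} → run G
t=15: ready={G} → run G
t=16: ready={G} → run G
t=17: ready={G} → run G
t=18: ready={G} → run G
t=19: ready={G} → run G
t=20: ready={G} → run G
t=21: ready={G} → run G
t=22: (idle)
t=23: (idle)
t=24: (idle)
t=25: (idle)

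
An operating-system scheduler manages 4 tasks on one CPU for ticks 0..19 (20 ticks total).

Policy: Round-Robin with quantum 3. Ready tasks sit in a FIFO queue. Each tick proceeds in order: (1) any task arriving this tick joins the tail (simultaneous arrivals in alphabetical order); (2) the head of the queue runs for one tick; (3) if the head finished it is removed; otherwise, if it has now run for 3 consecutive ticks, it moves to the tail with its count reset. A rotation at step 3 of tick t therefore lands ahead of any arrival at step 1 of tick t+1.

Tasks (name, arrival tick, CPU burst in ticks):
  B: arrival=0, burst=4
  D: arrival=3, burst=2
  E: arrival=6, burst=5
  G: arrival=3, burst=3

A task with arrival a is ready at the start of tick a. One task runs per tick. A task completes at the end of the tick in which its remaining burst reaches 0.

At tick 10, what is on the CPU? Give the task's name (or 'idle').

t=0: queue=[B] q_used=0 → run B
t=1: queue=[B] q_used=1 → run B
t=2: queue=[B] q_used=2 → run B
t=3: queue=[B,D,G] q_used=0 → run B
t=4: queue=[D,G] q_used=0 → run D
t=5: queue=[D,G] q_used=1 → run D
t=6: queue=[G,E] q_used=0 → run G
t=7: queue=[G,E] q_used=1 → run G
t=8: queue=[G,E] q_used=2 → run G
t=9: queue=[E] q_used=0 → run E
t=10: queue=[E] q_used=1 → run E
t=11: queue=[E] q_used=2 → run E
t=12: queue=[E] q_used=0 → run E
t=13: queue=[E] q_used=1 → run E
t=14: (idle)
t=15: (idle)
t=16: (idle)
t=17: (idle)
t=18: (idle)
t=19: (idle)

running at tick 10 = E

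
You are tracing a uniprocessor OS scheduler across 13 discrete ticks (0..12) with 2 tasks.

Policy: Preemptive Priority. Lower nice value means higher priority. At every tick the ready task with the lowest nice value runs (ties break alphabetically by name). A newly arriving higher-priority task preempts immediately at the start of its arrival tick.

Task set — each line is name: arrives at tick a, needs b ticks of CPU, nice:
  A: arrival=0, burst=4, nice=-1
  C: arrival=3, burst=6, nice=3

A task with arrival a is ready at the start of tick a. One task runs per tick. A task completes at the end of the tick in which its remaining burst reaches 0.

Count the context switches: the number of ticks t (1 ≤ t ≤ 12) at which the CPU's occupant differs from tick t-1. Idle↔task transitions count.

t=0: ready={A} → run A
t=1: ready={A} → run A
t=2: ready={A} → run A
t=3: ready={A,C} → run A
t=4: ready={C} → run C
t=5: ready={C} → run C
t=6: ready={C} → run C
t=7: ready={C} → run C
t=8: ready={C} → run C
t=9: ready={C} → run C
t=10: (idle)
t=11: (idle)
t=12: (idle)

context switches = 2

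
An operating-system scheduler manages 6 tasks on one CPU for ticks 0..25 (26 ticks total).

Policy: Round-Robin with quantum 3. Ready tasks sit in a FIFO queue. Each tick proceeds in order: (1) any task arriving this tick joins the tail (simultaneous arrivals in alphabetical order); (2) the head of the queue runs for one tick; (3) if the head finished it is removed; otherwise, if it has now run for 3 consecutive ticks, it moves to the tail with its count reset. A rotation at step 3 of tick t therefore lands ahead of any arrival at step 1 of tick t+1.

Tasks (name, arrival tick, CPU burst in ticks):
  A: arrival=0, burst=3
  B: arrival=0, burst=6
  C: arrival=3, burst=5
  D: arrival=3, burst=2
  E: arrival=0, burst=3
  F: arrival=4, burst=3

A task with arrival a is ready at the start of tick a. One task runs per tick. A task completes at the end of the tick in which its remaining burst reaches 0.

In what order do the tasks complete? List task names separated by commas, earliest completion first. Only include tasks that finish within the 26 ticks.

completion order = A, E, D, F, B, C

t=0: queue=[A,B,E] q_used=0 → run A
t=1: queue=[A,B,E] q_used=1 → run A
t=2: queue=[A,B,E] q_used=2 → run A
t=3: queue=[B,E,C,D] q_used=0 → run B
t=4: queue=[B,E,C,D,F] q_used=1 → run B
t=5: queue=[B,E,C,D,F] q_used=2 → run B
t=6: queue=[E,C,D,F,B] q_used=0 → run E
t=7: queue=[E,C,D,F,B] q_used=1 → run E
t=8: queue=[E,C,D,F,B] q_used=2 → run E
t=9: queue=[C,D,F,B] q_used=0 → run C
t=10: queue=[C,D,F,B] q_used=1 → run C
t=11: queue=[C,D,F,B] q_used=2 → run C
t=12: queue=[D,F,B,C] q_used=0 → run D
t=13: queue=[D,F,B,C] q_used=1 → run D
t=14: queue=[F,B,C] q_used=0 → run F
t=15: queue=[F,B,C] q_used=1 → run F
t=16: queue=[F,B,C] q_used=2 → run F
t=17: queue=[B,C] q_used=0 → run B
t=18: queue=[B,C] q_used=1 → run B
t=19: queue=[B,C] q_used=2 → run B
t=20: queue=[C] q_used=0 → run C
t=21: queue=[C] q_used=1 → run C
t=22: (idle)
t=23: (idle)
t=24: (idle)
t=25: (idle)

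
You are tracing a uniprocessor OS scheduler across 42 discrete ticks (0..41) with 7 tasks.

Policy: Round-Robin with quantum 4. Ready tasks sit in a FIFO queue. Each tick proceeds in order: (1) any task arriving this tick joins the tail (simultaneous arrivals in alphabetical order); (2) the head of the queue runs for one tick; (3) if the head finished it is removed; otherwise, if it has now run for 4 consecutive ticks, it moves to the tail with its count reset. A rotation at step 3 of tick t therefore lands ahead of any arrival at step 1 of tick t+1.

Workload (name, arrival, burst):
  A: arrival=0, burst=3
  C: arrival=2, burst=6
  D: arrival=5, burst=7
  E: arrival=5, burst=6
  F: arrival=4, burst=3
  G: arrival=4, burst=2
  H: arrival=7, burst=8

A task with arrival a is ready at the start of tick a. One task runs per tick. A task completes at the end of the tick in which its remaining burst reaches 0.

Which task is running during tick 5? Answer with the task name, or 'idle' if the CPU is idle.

running at tick 5 = C

t=0: queue=[A] q_used=0 → run A
t=1: queue=[A] q_used=1 → run A
t=2: queue=[A,C] q_used=2 → run A
t=3: queue=[C] q_used=0 → run C
t=4: queue=[C,F,G] q_used=1 → run C
t=5: queue=[C,F,G,D,E] q_used=2 → run C
t=6: queue=[C,F,G,D,E] q_used=3 → run C
t=7: queue=[F,G,D,E,C,H] q_used=0 → run F
t=8: queue=[F,G,D,E,C,H] q_used=1 → run F
t=9: queue=[F,G,D,E,C,H] q_used=2 → run F
t=10: queue=[G,D,E,C,H] q_used=0 → run G
t=11: queue=[G,D,E,C,H] q_used=1 → run G
t=12: queue=[D,E,C,H] q_used=0 → run D
t=13: queue=[D,E,C,H] q_used=1 → run D
t=14: queue=[D,E,C,H] q_used=2 → run D
t=15: queue=[D,E,C,H] q_used=3 → run D
t=16: queue=[E,C,H,D] q_used=0 → run E
t=17: queue=[E,C,H,D] q_used=1 → run E
t=18: queue=[E,C,H,D] q_used=2 → run E
t=19: queue=[E,C,H,D] q_used=3 → run E
t=20: queue=[C,H,D,E] q_used=0 → run C
t=21: queue=[C,H,D,E] q_used=1 → run C
t=22: queue=[H,D,E] q_used=0 → run H
t=23: queue=[H,D,E] q_used=1 → run H
t=24: queue=[H,D,E] q_used=2 → run H
t=25: queue=[H,D,E] q_used=3 → run H
t=26: queue=[D,E,H] q_used=0 → run D
t=27: queue=[D,E,H] q_used=1 → run D
t=28: queue=[D,E,H] q_used=2 → run D
t=29: queue=[E,H] q_used=0 → run E
t=30: queue=[E,H] q_used=1 → run E
t=31: queue=[H] q_used=0 → run H
t=32: queue=[H] q_used=1 → run H
t=33: queue=[H] q_used=2 → run H
t=34: queue=[H] q_used=3 → run H
t=35: (idle)
t=36: (idle)
t=37: (idle)
t=38: (idle)
t=39: (idle)
t=40: (idle)
t=41: (idle)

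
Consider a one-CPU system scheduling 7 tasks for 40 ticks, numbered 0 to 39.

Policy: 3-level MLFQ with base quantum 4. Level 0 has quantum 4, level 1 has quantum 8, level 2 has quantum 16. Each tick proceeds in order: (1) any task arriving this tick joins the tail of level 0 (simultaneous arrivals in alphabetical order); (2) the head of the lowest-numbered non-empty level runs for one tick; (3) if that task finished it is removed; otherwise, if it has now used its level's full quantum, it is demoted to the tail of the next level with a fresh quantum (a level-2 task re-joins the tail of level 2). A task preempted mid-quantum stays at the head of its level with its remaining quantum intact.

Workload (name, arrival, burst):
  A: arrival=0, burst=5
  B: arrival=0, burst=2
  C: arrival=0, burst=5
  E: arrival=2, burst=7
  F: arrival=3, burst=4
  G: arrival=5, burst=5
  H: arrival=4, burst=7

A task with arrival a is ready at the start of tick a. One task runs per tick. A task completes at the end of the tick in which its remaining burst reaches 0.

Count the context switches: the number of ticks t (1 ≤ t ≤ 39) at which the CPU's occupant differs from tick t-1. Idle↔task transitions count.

t=0: L0/L1/L2 = ABC/-/- → run A
t=1: L0/L1/L2 = ABC/-/- → run A
t=2: L0/L1/L2 = ABCE/-/- → run A
t=3: L0/L1/L2 = ABCEF/-/- → run A
t=4: L0/L1/L2 = BCEFH/A/- → run B
t=5: L0/L1/L2 = BCEFHG/A/- → run B
t=6: L0/L1/L2 = CEFHG/A/- → run C
t=7: L0/L1/L2 = CEFHG/A/- → run C
t=8: L0/L1/L2 = CEFHG/A/- → run C
t=9: L0/L1/L2 = CEFHG/A/- → run C
t=10: L0/L1/L2 = EFHG/AC/- → run E
t=11: L0/L1/L2 = EFHG/AC/- → run E
t=12: L0/L1/L2 = EFHG/AC/- → run E
t=13: L0/L1/L2 = EFHG/AC/- → run E
t=14: L0/L1/L2 = FHG/ACE/- → run F
t=15: L0/L1/L2 = FHG/ACE/- → run F
t=16: L0/L1/L2 = FHG/ACE/- → run F
t=17: L0/L1/L2 = FHG/ACE/- → run F
t=18: L0/L1/L2 = HG/ACE/- → run H
t=19: L0/L1/L2 = HG/ACE/- → run H
t=20: L0/L1/L2 = HG/ACE/- → run H
t=21: L0/L1/L2 = HG/ACE/- → run H
t=22: L0/L1/L2 = G/ACEH/- → run G
t=23: L0/L1/L2 = G/ACEH/- → run G
t=24: L0/L1/L2 = G/ACEH/- → run G
t=25: L0/L1/L2 = G/ACEH/- → run G
t=26: L0/L1/L2 = -/ACEHG/- → run A
t=27: L0/L1/L2 = -/CEHG/- → run C
t=28: L0/L1/L2 = -/EHG/- → run E
t=29: L0/L1/L2 = -/EHG/- → run E
t=30: L0/L1/L2 = -/EHG/- → run E
t=31: L0/L1/L2 = -/HG/- → run H
t=32: L0/L1/L2 = -/HG/- → run H
t=33: L0/L1/L2 = -/HG/- → run H
t=34: L0/L1/L2 = -/G/- → run G
t=35: (idle)
t=36: (idle)
t=37: (idle)
t=38: (idle)
t=39: (idle)

context switches = 12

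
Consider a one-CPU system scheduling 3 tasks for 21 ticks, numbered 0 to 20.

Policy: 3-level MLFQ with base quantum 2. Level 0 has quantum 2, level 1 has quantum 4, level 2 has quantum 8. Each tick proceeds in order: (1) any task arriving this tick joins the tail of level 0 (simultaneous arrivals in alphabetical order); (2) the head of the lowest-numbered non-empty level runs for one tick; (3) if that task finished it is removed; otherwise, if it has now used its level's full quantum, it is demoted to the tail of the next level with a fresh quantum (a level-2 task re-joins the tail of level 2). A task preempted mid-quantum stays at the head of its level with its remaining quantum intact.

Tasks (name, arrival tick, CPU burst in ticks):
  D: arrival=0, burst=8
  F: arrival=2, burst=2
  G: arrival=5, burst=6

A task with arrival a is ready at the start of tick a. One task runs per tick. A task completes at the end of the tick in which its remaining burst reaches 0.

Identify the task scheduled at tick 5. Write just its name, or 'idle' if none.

t=0: L0/L1/L2 = D/-/- → run D
t=1: L0/L1/L2 = D/-/- → run D
t=2: L0/L1/L2 = F/D/- → run F
t=3: L0/L1/L2 = F/D/- → run F
t=4: L0/L1/L2 = -/D/- → run D
t=5: L0/L1/L2 = G/D/- → run G
t=6: L0/L1/L2 = G/D/- → run G
t=7: L0/L1/L2 = -/DG/- → run D
t=8: L0/L1/L2 = -/DG/- → run D
t=9: L0/L1/L2 = -/DG/- → run D
t=10: L0/L1/L2 = -/G/D → run G
t=11: L0/L1/L2 = -/G/D → run G
t=12: L0/L1/L2 = -/G/D → run G
t=13: L0/L1/L2 = -/G/D → run G
t=14: L0/L1/L2 = -/-/D → run D
t=15: L0/L1/L2 = -/-/D → run D
t=16: (idle)
t=17: (idle)
t=18: (idle)
t=19: (idle)
t=20: (idle)

running at tick 5 = G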